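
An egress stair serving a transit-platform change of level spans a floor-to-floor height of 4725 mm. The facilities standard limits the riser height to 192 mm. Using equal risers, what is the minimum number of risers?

At most 192 each: 4725/192 = 24.61, giving 25 risers.

25 risers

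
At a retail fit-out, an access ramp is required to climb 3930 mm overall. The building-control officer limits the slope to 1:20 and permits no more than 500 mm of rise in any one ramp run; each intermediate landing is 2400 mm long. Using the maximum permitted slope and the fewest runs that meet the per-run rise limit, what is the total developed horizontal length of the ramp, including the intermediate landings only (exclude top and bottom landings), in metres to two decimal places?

At most 500 each: 3930/500 = 7.86, giving 8 ramp runs. That means 7 intermediate landings.
Ramp run (horizontal) at 1:20: 3930 × 20 = 78600 mm.
Intermediate landings: 7 × 2400 = 16800 mm.
Total developed length = 78600 + 16800 = 95400 mm.
= 95.40 m.

95.40 m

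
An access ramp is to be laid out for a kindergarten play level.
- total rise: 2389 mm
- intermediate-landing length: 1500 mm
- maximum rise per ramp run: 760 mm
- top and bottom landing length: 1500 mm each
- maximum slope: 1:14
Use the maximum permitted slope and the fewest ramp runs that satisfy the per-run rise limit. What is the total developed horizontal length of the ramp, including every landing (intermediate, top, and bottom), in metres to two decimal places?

⌈2389/760⌉ = 4 ramp runs. That means 3 intermediate landings.
Horizontal run for 2389 mm of rise at 1:14 is 2389 × 14 = 33446 mm.
Intermediate landings: 3 × 1500 = 4500 mm.
Top and bottom landings: 2 × 1500 = 3000 mm.
Total = 33446 + 4500 + 3000 = 40946 mm.
= 40.95 m.

40.95 m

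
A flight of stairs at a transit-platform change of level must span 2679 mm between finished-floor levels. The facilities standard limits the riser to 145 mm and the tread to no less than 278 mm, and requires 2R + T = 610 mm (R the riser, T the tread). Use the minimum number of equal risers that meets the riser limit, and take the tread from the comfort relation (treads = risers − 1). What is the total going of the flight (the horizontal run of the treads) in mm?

5904 mm

⌈2679/145⌉ = 19 risers.
Riser R = 2679 / 19 = 141 mm, within the 145 mm limit.
From 2R + T = 610: T = 610 − 282 = 328 mm.
Going = (19 − 1) × 328 = 5904 mm.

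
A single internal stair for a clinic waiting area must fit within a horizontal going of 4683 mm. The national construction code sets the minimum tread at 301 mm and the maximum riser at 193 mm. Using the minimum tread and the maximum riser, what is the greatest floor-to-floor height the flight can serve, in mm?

3088 mm

Treads that fit: ⌊4683 / 301⌋ = 15.
Risers = treads + 1 = 16.
Maximum height = 16 × 193 = 3088 mm.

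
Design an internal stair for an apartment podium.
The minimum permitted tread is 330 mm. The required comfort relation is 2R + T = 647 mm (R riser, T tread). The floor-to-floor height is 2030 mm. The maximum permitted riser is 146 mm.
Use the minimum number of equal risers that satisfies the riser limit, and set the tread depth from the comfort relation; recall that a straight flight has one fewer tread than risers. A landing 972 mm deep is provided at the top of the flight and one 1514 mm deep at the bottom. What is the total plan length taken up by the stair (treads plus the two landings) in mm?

7127 mm

⌈2030/146⌉ = 14 risers.
Each riser is 2030/14 = 145 mm (≤ 146 mm).
From 2R + T = 647: T = 647 − 290 = 357 mm.
Going = (14 − 1) × 357 = 4641 mm.
Add landings: 4641 + 972 + 1514 = 7127 mm.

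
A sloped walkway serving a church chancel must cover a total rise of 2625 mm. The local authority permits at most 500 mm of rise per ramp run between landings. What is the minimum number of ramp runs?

6 runs

2625 / 500 = 5.250 → round up to 6 ramp runs.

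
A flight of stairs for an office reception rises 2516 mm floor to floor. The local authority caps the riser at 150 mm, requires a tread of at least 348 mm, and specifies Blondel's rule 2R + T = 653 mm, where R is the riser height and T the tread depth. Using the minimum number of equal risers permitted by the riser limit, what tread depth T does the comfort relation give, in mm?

⌈2516/150⌉ = 17 risers.
Riser R = 2516 / 17 = 148 mm, within the 150 mm limit.
Tread T = 653 − 2 × 148 = 357 mm (≥ 348 mm).

357 mm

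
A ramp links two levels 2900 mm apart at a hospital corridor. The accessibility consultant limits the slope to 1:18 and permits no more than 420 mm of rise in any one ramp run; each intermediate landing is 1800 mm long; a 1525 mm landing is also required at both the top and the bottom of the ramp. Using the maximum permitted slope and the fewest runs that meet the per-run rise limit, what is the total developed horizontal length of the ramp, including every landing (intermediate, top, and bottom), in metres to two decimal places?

⌈2900/420⌉ = 7 ramp runs. That means 6 intermediate landings.
Horizontal run for 2900 mm of rise at 1:18 is 2900 × 18 = 52200 mm.
Intermediate landings: 6 × 1800 = 10800 mm.
Top and bottom landings: 2 × 1525 = 3050 mm.
Total = 52200 + 10800 + 3050 = 66050 mm.
= 66.05 m.

66.05 m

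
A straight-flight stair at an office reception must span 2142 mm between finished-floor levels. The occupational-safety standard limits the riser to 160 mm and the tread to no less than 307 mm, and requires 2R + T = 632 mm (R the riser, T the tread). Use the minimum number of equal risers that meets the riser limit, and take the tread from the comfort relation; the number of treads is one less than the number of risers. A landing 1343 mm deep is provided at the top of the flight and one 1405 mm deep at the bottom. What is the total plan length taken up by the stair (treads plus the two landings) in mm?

2142 / 160 = 13.387 → round up to 14 risers.
Each riser is 2142/14 = 153 mm (≤ 160 mm).
From 2R + T = 632: T = 632 − 306 = 326 mm.
Treads = 14 − 1 = 13; going = 13 × 326 = 4238 mm.
Add landings: 4238 + 1343 + 1405 = 6986 mm.

6986 mm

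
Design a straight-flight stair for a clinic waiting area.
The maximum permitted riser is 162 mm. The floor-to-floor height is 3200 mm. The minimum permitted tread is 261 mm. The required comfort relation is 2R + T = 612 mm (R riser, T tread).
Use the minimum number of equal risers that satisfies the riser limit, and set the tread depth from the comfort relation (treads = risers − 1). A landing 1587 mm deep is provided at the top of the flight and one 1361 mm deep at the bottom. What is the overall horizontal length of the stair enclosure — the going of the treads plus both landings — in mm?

8496 mm

At most 162 each: 3200/162 = 19.75, giving 20 risers.
Each riser is 3200/20 = 160 mm (≤ 162 mm).
T = 612 − 2·160 = 292 mm, which satisfies the 261 mm minimum.
Going = (20 − 1) × 292 = 5548 mm.
Enclosure = 5548 + 1587 + 1361 = 8496 mm.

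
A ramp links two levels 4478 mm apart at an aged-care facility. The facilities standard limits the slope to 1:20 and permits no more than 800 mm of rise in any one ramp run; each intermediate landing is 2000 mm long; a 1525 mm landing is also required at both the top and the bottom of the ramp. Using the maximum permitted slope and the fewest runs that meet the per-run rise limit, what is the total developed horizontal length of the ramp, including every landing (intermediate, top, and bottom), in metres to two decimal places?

At most 800 each: 4478/800 = 5.60, giving 6 ramp runs. That means 5 intermediate landings.
Horizontal run for 4478 mm of rise at 1:20 is 4478 × 20 = 89560 mm.
Intermediate landings: 5 × 2000 = 10000 mm.
Top and bottom landings: 2 × 1525 = 3050 mm.
Total = 89560 + 10000 + 3050 = 102610 mm.
= 102.61 m.

102.61 m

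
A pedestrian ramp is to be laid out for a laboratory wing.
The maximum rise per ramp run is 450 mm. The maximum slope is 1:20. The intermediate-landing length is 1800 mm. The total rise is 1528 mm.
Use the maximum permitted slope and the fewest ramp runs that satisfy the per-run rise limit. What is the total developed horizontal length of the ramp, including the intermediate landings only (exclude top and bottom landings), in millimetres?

⌈1528/450⌉ = 4 ramp runs. That means 3 intermediate landings.
Horizontal run for 1528 mm of rise at 1:20 is 1528 × 20 = 30560 mm.
3 intermediate landings contribute 3 × 1800 = 5400 mm.
Developed length = 30560 + 5400 = 35960 mm.

35960 mm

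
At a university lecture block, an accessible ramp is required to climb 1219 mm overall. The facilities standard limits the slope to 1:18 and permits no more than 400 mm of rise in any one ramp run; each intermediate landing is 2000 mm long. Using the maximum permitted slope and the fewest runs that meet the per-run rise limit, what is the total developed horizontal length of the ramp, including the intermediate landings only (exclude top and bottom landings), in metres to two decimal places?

27.94 m

At most 400 each: 1219/400 = 3.05, giving 4 ramp runs. That means 3 intermediate landings.
Horizontal run for 1219 mm of rise at 1:18 is 1219 × 18 = 21942 mm.
3 intermediate landings contribute 3 × 2000 = 6000 mm.
Developed length = 21942 + 6000 = 27942 mm.
= 27.94 m.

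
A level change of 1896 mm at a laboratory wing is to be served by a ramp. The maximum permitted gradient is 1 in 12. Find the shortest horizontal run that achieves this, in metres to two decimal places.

22.75 m

At 1:12 the run is 12 × 1896 = 22752 mm.
22752 mm = 22.75 m.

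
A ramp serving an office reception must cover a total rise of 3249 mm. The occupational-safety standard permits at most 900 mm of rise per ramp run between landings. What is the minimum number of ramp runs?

4 runs

At most 900 each: 3249/900 = 3.61, giving 4 ramp runs.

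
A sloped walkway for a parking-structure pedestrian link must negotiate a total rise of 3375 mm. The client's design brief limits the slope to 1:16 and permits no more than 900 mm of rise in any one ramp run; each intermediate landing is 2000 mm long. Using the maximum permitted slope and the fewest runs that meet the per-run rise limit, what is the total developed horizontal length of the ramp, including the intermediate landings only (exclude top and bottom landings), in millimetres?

60000 mm

⌈3375/900⌉ = 4 ramp runs. That means 3 intermediate landings.
Ramp run (horizontal) at 1:16: 3375 × 16 = 54000 mm.
Intermediate landings: 3 × 2000 = 6000 mm.
Developed length = 54000 + 6000 = 60000 mm.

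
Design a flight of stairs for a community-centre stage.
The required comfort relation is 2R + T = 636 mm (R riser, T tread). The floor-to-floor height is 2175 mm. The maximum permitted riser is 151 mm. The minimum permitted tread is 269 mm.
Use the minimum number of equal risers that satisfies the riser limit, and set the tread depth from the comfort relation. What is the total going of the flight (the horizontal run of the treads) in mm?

2175 / 151 = 14.404 → round up to 15 risers.
Each riser is 2175/15 = 145 mm (≤ 151 mm).
T = 636 − 2·145 = 346 mm, which satisfies the 269 mm minimum.
Treads = 15 − 1 = 14; going = 14 × 346 = 4844 mm.

4844 mm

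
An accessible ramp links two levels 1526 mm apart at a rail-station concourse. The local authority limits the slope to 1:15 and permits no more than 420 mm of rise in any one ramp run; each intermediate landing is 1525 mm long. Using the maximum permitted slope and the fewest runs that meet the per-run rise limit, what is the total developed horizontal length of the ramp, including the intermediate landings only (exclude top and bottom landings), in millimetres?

⌈1526/420⌉ = 4 ramp runs. That means 3 intermediate landings.
Horizontal run for 1526 mm of rise at 1:15 is 1526 × 15 = 22890 mm.
3 intermediate landings contribute 3 × 1525 = 4575 mm.
Developed length = 22890 + 4575 = 27465 mm.

27465 mm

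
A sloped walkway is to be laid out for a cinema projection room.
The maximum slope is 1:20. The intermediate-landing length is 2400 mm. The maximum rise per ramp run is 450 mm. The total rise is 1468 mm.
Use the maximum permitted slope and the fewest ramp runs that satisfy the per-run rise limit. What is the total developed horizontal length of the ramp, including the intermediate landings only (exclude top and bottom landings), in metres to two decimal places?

⌈1468/450⌉ = 4 ramp runs. That means 3 intermediate landings.
Horizontal run for 1468 mm of rise at 1:20 is 1468 × 20 = 29360 mm.
3 intermediate landings contribute 3 × 2400 = 7200 mm.
Total developed length = 29360 + 7200 = 36560 mm.
= 36.56 m.

36.56 m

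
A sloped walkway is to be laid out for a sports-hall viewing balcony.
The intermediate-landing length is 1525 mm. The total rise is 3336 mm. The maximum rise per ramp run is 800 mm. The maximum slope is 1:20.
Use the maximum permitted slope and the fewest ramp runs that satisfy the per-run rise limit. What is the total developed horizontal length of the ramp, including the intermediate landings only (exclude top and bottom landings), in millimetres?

⌈3336/800⌉ = 5 ramp runs. That means 4 intermediate landings.
Ramp run (horizontal) at 1:20: 3336 × 20 = 66720 mm.
4 intermediate landings contribute 4 × 1525 = 6100 mm.
Developed length = 66720 + 6100 = 72820 mm.

72820 mm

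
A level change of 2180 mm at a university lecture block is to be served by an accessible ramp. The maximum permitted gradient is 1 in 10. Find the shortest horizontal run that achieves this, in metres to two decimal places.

At 1:10 the run is 10 × 2180 = 21800 mm.
21800 mm = 21.80 m.

21.80 m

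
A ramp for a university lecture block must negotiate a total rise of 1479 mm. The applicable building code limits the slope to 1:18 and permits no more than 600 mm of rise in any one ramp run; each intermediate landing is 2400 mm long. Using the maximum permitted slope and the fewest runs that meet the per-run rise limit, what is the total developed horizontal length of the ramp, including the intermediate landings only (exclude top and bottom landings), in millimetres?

1479 / 600 = 2.465 → round up to 3 ramp runs. That means 2 intermediate landings.
Ramp run (horizontal) at 1:18: 1479 × 18 = 26622 mm.
2 intermediate landings contribute 2 × 2400 = 4800 mm.
Total developed length = 26622 + 4800 = 31422 mm.

31422 mm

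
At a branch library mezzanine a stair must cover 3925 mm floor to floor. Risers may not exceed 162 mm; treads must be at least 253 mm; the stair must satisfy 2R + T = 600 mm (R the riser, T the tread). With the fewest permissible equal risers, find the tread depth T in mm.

At most 162 each: 3925/162 = 24.23, giving 25 risers.
Riser R = 3925 / 25 = 157 mm, within the 162 mm limit.
From 2R + T = 600: T = 600 − 314 = 286 mm.

286 mm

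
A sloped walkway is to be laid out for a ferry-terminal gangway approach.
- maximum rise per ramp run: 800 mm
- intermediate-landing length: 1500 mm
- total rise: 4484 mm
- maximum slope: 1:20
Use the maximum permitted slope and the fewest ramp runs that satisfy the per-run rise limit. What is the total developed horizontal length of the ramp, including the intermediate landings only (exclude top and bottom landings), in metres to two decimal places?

4484 / 800 = 5.605 → round up to 6 ramp runs. That means 5 intermediate landings.
Ramp run (horizontal) at 1:20: 4484 × 20 = 89680 mm.
Intermediate landings: 5 × 1500 = 7500 mm.
Total developed length = 89680 + 7500 = 97180 mm.
= 97.18 m.

97.18 m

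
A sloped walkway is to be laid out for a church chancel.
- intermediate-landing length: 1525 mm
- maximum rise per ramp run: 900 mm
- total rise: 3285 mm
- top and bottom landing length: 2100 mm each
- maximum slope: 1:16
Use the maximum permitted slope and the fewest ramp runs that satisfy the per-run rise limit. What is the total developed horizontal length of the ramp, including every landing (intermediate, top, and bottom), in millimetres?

⌈3285/900⌉ = 4 ramp runs. That means 3 intermediate landings.
Ramp run (horizontal) at 1:16: 3285 × 16 = 52560 mm.
Intermediate landings: 3 × 1525 = 4575 mm.
Top and bottom landings: 2 × 2100 = 4200 mm.
Total = 52560 + 4575 + 4200 = 61335 mm.

61335 mm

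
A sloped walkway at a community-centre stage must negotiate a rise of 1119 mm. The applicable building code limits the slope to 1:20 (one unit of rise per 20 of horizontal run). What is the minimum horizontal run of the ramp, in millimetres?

Run = rise × 20 = 1119 × 20 = 22380 mm.

22380 mm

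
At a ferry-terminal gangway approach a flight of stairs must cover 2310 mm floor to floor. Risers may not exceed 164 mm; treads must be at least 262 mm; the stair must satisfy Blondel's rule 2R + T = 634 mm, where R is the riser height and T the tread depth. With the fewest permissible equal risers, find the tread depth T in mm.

326 mm

At most 164 each: 2310/164 = 14.09, giving 15 risers.
R = 2310 ÷ 15 = 154 mm.
T = 634 − 2·154 = 326 mm, which satisfies the 262 mm minimum.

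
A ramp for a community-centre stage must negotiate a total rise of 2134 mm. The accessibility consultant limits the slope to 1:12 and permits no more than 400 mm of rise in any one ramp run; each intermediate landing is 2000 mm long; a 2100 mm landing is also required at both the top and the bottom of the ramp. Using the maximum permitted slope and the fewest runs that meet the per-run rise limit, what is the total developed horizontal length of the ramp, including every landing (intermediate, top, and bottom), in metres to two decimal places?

39.81 m

At most 400 each: 2134/400 = 5.33, giving 6 ramp runs. That means 5 intermediate landings.
Ramp run (horizontal) at 1:12: 2134 × 12 = 25608 mm.
5 intermediate landings contribute 5 × 2000 = 10000 mm.
Top and bottom landings: 2 × 2100 = 4200 mm.
Total = 25608 + 10000 + 4200 = 39808 mm.
= 39.81 m.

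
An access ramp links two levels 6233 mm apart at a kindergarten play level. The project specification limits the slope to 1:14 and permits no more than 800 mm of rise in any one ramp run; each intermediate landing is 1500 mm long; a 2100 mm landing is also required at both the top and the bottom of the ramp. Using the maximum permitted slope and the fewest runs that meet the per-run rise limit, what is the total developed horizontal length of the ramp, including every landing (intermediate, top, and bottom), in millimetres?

101962 mm

6233 / 800 = 7.79, so 8 ramp runs are needed. That means 7 intermediate landings.
Ramp run (horizontal) at 1:14: 6233 × 14 = 87262 mm.
Intermediate landings: 7 × 1500 = 10500 mm.
Top and bottom landings: 2 × 2100 = 4200 mm.
Total = 87262 + 10500 + 4200 = 101962 mm.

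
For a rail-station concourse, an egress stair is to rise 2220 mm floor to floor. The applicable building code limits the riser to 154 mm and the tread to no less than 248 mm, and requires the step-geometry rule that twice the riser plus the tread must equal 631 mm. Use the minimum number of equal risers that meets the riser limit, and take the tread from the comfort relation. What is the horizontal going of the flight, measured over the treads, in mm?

4690 mm

At most 154 each: 2220/154 = 14.42, giving 15 risers.
R = 2220 ÷ 15 = 148 mm.
From 2R + T = 631: T = 631 − 296 = 335 mm.
15 risers give 14 treads; going = 14 × 335 = 4690 mm.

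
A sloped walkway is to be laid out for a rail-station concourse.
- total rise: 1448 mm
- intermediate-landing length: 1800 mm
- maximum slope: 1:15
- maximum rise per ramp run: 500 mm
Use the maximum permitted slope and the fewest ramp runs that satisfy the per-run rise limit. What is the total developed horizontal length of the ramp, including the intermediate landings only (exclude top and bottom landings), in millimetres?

25320 mm

1448 / 500 = 2.896 → round up to 3 ramp runs. That means 2 intermediate landings.
Horizontal run for 1448 mm of rise at 1:15 is 1448 × 15 = 21720 mm.
2 intermediate landings contribute 2 × 1800 = 3600 mm.
Developed length = 21720 + 3600 = 25320 mm.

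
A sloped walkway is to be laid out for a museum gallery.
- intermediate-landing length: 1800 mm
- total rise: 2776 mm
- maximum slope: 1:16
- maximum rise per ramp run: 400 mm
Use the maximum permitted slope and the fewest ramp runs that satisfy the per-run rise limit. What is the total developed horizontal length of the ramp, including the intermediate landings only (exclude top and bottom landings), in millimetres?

2776 / 400 = 6.940 → round up to 7 ramp runs. That means 6 intermediate landings.
Horizontal run for 2776 mm of rise at 1:16 is 2776 × 16 = 44416 mm.
Intermediate landings: 6 × 1800 = 10800 mm.
Total developed length = 44416 + 10800 = 55216 mm.

55216 mm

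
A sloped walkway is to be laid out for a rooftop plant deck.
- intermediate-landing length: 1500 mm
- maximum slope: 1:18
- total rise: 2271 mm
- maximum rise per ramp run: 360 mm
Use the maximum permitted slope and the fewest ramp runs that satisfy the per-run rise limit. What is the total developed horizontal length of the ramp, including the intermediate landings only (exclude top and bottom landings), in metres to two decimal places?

49.88 m

⌈2271/360⌉ = 7 ramp runs. That means 6 intermediate landings.
Horizontal run for 2271 mm of rise at 1:18 is 2271 × 18 = 40878 mm.
6 intermediate landings contribute 6 × 1500 = 9000 mm.
Developed length = 40878 + 9000 = 49878 mm.
= 49.88 m.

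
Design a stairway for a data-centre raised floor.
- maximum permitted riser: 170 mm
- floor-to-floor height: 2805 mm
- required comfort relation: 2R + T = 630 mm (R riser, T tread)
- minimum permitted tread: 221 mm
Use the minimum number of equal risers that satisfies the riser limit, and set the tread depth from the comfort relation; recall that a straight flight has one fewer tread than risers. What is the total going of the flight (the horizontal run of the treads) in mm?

⌈2805/170⌉ = 17 risers.
Each riser is 2805/17 = 165 mm (≤ 170 mm).
From 2R + T = 630: T = 630 − 330 = 300 mm.
Going = (17 − 1) × 300 = 4800 mm.

4800 mm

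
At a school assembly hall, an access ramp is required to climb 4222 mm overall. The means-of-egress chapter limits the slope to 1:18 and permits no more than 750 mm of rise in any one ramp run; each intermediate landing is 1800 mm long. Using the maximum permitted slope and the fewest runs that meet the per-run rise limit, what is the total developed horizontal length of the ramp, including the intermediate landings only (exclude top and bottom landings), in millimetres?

84996 mm

4222 / 750 = 5.63, so 6 ramp runs are needed. That means 5 intermediate landings.
Horizontal run for 4222 mm of rise at 1:18 is 4222 × 18 = 75996 mm.
Intermediate landings: 5 × 1800 = 9000 mm.
Developed length = 75996 + 9000 = 84996 mm.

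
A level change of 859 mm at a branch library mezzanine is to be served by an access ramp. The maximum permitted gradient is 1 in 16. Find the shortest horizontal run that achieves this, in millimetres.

13744 mm

At 1:16 the run is 16 × 859 = 13744 mm.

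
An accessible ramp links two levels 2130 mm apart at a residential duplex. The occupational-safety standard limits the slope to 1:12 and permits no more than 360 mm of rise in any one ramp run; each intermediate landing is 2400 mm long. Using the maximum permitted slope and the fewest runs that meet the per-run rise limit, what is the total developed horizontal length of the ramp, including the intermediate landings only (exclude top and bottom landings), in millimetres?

At most 360 each: 2130/360 = 5.92, giving 6 ramp runs. That means 5 intermediate landings.
Horizontal run for 2130 mm of rise at 1:12 is 2130 × 12 = 25560 mm.
Intermediate landings: 5 × 2400 = 12000 mm.
Total developed length = 25560 + 12000 = 37560 mm.

37560 mm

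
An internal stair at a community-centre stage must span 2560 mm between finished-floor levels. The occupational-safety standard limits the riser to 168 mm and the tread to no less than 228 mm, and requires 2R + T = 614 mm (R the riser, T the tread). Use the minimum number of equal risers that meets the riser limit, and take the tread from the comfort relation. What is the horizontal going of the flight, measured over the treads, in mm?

2560 / 168 = 15.24, so 16 risers are needed.
Riser R = 2560 / 16 = 160 mm, within the 168 mm limit.
From 2R + T = 614: T = 614 − 320 = 294 mm.
16 risers give 15 treads; going = 15 × 294 = 4410 mm.

4410 mm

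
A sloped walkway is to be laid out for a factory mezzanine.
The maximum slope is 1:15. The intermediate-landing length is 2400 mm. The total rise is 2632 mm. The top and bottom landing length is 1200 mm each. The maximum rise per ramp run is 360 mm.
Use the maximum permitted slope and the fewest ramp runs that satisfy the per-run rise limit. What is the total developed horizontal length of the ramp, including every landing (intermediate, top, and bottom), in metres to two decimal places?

58.68 m

At most 360 each: 2632/360 = 7.31, giving 8 ramp runs. That means 7 intermediate landings.
Ramp run (horizontal) at 1:15: 2632 × 15 = 39480 mm.
7 intermediate landings contribute 7 × 2400 = 16800 mm.
Top and bottom landings: 2 × 1200 = 2400 mm.
Total = 39480 + 16800 + 2400 = 58680 mm.
= 58.68 m.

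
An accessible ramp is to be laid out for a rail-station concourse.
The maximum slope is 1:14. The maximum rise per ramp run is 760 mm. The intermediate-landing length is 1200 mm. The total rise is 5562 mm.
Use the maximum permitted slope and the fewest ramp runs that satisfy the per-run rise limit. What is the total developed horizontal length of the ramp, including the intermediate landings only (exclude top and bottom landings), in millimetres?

5562 / 760 = 7.318 → round up to 8 ramp runs. That means 7 intermediate landings.
Ramp run (horizontal) at 1:14: 5562 × 14 = 77868 mm.
Intermediate landings: 7 × 1200 = 8400 mm.
Developed length = 77868 + 8400 = 86268 mm.

86268 mm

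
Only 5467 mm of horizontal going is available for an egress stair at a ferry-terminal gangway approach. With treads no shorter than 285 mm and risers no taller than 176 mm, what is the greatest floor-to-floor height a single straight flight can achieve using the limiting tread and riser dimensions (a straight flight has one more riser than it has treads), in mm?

5467 / 285 = 19.18, so 19 treads fit.
Risers = treads + 1 = 20.
Maximum height = 20 × 176 = 3520 mm.

3520 mm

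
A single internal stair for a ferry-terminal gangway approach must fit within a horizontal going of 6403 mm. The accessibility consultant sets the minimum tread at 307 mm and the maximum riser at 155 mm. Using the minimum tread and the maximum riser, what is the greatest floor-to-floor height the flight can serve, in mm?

6403 / 307 = 20.86, so 20 treads fit.
Risers = treads + 1 = 21.
Maximum height = 21 × 155 = 3255 mm.

3255 mm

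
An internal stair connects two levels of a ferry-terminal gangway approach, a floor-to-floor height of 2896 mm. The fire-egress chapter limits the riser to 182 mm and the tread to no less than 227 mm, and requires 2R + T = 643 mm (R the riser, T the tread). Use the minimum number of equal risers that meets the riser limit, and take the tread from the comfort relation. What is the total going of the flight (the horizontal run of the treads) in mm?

4215 mm

2896 / 182 = 15.91, so 16 risers are needed.
Riser R = 2896 / 16 = 181 mm, within the 182 mm limit.
T = 643 − 2·181 = 281 mm, which satisfies the 227 mm minimum.
16 risers give 15 treads; going = 15 × 281 = 4215 mm.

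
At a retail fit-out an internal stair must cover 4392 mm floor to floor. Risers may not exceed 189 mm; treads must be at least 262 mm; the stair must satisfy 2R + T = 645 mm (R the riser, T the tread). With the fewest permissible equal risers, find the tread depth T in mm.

279 mm

4392 / 189 = 23.238 → round up to 24 risers.
Riser R = 4392 / 24 = 183 mm, within the 189 mm limit.
Tread T = 645 − 2 × 183 = 279 mm (≥ 262 mm).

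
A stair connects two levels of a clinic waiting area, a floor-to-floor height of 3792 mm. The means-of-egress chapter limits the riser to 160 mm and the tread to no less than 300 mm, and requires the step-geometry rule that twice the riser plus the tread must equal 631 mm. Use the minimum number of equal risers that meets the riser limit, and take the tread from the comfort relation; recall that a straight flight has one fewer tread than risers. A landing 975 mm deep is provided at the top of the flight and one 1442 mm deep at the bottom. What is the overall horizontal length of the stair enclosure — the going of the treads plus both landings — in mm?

3792 / 160 = 23.700 → round up to 24 risers.
Riser R = 3792 / 24 = 158 mm, within the 160 mm limit.
Tread T = 631 − 2 × 158 = 315 mm (≥ 300 mm).
24 risers give 23 treads; going = 23 × 315 = 7245 mm.
Enclosure = 7245 + 975 + 1442 = 9662 mm.

9662 mm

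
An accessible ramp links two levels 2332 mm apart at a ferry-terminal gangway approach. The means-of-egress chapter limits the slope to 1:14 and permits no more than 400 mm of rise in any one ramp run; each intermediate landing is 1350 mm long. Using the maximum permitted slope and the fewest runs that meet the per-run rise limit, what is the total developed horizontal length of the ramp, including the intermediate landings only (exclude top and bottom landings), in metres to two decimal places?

2332 / 400 = 5.83, so 6 ramp runs are needed. That means 5 intermediate landings.
Horizontal run for 2332 mm of rise at 1:14 is 2332 × 14 = 32648 mm.
5 intermediate landings contribute 5 × 1350 = 6750 mm.
Developed length = 32648 + 6750 = 39398 mm.
= 39.40 m.

39.40 m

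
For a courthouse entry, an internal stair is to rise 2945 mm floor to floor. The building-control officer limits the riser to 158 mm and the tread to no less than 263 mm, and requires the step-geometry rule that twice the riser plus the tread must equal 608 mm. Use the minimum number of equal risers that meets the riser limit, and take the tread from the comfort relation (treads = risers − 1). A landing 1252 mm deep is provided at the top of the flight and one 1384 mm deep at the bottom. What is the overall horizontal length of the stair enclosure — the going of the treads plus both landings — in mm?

⌈2945/158⌉ = 19 risers.
Riser R = 2945 / 19 = 155 mm, within the 158 mm limit.
From 2R + T = 608: T = 608 − 310 = 298 mm.
Going = (19 − 1) × 298 = 5364 mm.
Enclosure = 5364 + 1252 + 1384 = 8000 mm.

8000 mm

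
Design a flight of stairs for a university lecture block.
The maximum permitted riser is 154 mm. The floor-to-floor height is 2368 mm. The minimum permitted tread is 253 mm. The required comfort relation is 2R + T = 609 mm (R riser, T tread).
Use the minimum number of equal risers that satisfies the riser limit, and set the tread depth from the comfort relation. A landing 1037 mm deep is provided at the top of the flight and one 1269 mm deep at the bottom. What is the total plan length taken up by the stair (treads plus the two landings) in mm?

7001 mm

At most 154 each: 2368/154 = 15.38, giving 16 risers.
Each riser is 2368/16 = 148 mm (≤ 154 mm).
From 2R + T = 609: T = 609 − 296 = 313 mm.
16 risers give 15 treads; going = 15 × 313 = 4695 mm.
Add landings: 4695 + 1037 + 1269 = 7001 mm.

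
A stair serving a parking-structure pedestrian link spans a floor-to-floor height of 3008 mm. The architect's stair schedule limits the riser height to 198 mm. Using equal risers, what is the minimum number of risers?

16 risers

⌈3008/198⌉ = 16 risers.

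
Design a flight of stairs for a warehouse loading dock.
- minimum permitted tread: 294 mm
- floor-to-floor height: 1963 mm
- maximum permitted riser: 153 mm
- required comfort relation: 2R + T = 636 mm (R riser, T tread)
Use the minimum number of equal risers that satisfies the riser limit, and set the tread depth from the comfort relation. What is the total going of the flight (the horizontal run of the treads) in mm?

4008 mm

1963 / 153 = 12.83, so 13 risers are needed.
R = 1963 ÷ 13 = 151 mm.
T = 636 − 2·151 = 334 mm, which satisfies the 294 mm minimum.
Treads = 13 − 1 = 12; going = 12 × 334 = 4008 mm.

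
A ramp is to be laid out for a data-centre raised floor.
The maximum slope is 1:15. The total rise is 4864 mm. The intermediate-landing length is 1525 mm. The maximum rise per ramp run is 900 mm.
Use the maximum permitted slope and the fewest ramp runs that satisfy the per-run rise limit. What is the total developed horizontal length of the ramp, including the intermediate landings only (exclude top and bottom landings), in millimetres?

80585 mm

4864 / 900 = 5.404 → round up to 6 ramp runs. That means 5 intermediate landings.
Horizontal run for 4864 mm of rise at 1:15 is 4864 × 15 = 72960 mm.
5 intermediate landings contribute 5 × 1525 = 7625 mm.
Developed length = 72960 + 7625 = 80585 mm.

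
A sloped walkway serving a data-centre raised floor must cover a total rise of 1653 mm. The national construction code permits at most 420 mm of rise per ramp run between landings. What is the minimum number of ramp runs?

4 runs

1653 / 420 = 3.94, so 4 ramp runs are needed.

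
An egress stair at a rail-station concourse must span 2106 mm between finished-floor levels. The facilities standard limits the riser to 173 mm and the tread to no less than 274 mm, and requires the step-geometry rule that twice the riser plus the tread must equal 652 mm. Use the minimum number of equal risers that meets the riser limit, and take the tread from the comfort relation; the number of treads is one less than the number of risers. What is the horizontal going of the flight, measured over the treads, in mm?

3936 mm

2106 / 173 = 12.17, so 13 risers are needed.
Riser R = 2106 / 13 = 162 mm, within the 173 mm limit.
Tread T = 652 − 2 × 162 = 328 mm (≥ 274 mm).
Going = (13 − 1) × 328 = 3936 mm.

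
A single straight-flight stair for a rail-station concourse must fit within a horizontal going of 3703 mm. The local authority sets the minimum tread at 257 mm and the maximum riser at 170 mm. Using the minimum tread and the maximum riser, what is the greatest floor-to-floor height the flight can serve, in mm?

2550 mm

3703 / 257 = 14.41, so 14 treads fit.
Risers = treads + 1 = 15.
Maximum height = 15 × 170 = 2550 mm.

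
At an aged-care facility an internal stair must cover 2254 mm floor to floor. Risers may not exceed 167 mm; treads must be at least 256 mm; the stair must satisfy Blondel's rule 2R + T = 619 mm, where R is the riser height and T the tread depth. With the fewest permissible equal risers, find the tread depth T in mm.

2254 / 167 = 13.497 → round up to 14 risers.
Riser R = 2254 / 14 = 161 mm, within the 167 mm limit.
T = 619 − 2·161 = 297 mm, which satisfies the 256 mm minimum.

297 mm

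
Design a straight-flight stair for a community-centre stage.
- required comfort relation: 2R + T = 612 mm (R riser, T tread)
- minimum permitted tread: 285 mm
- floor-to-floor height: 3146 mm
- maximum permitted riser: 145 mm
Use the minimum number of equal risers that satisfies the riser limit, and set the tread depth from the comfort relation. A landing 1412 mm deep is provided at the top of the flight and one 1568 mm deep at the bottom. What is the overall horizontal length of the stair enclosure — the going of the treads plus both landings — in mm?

3146 / 145 = 21.70, so 22 risers are needed.
R = 3146 ÷ 22 = 143 mm.
Tread T = 612 − 2 × 143 = 326 mm (≥ 285 mm).
Treads = 22 − 1 = 21; going = 21 × 326 = 6846 mm.
Enclosure = 6846 + 1412 + 1568 = 9826 mm.

9826 mm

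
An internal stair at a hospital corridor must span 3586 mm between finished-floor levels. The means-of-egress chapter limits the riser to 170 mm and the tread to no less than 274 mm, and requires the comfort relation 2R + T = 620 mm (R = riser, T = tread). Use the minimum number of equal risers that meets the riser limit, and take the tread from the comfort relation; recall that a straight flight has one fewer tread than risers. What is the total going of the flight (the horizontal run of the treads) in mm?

6174 mm

At most 170 each: 3586/170 = 21.09, giving 22 risers.
R = 3586 ÷ 22 = 163 mm.
Tread T = 620 − 2 × 163 = 294 mm (≥ 274 mm).
22 risers give 21 treads; going = 21 × 294 = 6174 mm.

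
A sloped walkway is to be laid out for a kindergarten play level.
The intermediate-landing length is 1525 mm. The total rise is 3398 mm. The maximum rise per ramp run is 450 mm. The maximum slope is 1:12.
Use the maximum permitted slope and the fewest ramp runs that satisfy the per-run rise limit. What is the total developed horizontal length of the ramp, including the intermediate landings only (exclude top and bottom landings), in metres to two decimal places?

⌈3398/450⌉ = 8 ramp runs. That means 7 intermediate landings.
Horizontal run for 3398 mm of rise at 1:12 is 3398 × 12 = 40776 mm.
7 intermediate landings contribute 7 × 1525 = 10675 mm.
Developed length = 40776 + 10675 = 51451 mm.
= 51.45 m.

51.45 m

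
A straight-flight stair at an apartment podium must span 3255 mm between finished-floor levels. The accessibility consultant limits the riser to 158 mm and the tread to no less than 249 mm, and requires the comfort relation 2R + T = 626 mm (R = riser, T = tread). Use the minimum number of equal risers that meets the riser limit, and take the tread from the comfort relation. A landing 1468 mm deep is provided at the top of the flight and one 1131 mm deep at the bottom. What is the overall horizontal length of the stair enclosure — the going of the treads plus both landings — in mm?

8919 mm

At most 158 each: 3255/158 = 20.60, giving 21 risers.
Riser R = 3255 / 21 = 155 mm, within the 158 mm limit.
Tread T = 626 − 2 × 155 = 316 mm (≥ 249 mm).
21 risers give 20 treads; going = 20 × 316 = 6320 mm.
Add landings: 6320 + 1468 + 1131 = 8919 mm.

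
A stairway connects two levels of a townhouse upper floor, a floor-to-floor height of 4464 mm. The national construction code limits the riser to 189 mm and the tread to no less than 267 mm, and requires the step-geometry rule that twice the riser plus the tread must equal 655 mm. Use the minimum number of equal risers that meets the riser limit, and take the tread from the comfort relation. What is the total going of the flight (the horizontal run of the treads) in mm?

⌈4464/189⌉ = 24 risers.
Riser R = 4464 / 24 = 186 mm, within the 189 mm limit.
Tread T = 655 − 2 × 186 = 283 mm (≥ 267 mm).
24 risers give 23 treads; going = 23 × 283 = 6509 mm.

6509 mm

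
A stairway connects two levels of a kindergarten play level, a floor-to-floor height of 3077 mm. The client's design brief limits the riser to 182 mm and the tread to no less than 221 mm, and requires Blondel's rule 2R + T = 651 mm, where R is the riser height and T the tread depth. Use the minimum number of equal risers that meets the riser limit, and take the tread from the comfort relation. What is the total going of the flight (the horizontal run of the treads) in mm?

4624 mm

⌈3077/182⌉ = 17 risers.
Riser R = 3077 / 17 = 181 mm, within the 182 mm limit.
From 2R + T = 651: T = 651 − 362 = 289 mm.
Treads = 17 − 1 = 16; going = 16 × 289 = 4624 mm.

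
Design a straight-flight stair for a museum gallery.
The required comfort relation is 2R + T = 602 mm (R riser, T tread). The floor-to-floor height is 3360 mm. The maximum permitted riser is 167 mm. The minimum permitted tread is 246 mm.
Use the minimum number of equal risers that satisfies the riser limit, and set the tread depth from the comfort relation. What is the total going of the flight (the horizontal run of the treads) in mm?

5640 mm

3360 / 167 = 20.120 → round up to 21 risers.
R = 3360 ÷ 21 = 160 mm.
Tread T = 602 − 2 × 160 = 282 mm (≥ 246 mm).
Going = (21 − 1) × 282 = 5640 mm.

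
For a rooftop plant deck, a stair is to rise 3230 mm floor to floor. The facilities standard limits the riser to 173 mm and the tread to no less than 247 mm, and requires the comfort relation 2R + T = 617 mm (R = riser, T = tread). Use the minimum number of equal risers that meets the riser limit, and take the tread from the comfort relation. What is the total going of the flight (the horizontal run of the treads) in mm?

3230 / 173 = 18.671 → round up to 19 risers.
Each riser is 3230/19 = 170 mm (≤ 173 mm).
T = 617 − 2·170 = 277 mm, which satisfies the 247 mm minimum.
Going = (19 − 1) × 277 = 4986 mm.

4986 mm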